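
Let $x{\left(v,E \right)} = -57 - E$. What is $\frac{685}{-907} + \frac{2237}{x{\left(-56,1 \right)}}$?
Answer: $- \frac{2068689}{52606} \approx -39.324$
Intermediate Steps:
$\frac{685}{-907} + \frac{2237}{x{\left(-56,1 \right)}} = \frac{685}{-907} + \frac{2237}{-57 - 1} = 685 \left(- \frac{1}{907}\right) + \frac{2237}{-57 - 1} = - \frac{685}{907} + \frac{2237}{-58} = - \frac{685}{907} + 2237 \left(- \frac{1}{58}\right) = - \frac{685}{907} - \frac{2237}{58} = - \frac{2068689}{52606}$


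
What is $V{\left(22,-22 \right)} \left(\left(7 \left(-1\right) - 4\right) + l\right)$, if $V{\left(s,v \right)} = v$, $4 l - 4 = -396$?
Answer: $2398$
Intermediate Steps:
$l = -98$ ($l = 1 + \frac{1}{4} \left(-396\right) = 1 - 99 = -98$)
$V{\left(22,-22 \right)} \left(\left(7 \left(-1\right) - 4\right) + l\right) = - 22 \left(\left(7 \left(-1\right) - 4\right) - 98\right) = - 22 \left(\left(-7 - 4\right) - 98\right) = - 22 \left(-11 - 98\right) = \left(-22\right) \left(-109\right) = 2398$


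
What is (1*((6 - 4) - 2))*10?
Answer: 0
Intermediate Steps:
(1*((6 - 4) - 2))*10 = (1*(2 - 2))*10 = (1*0)*10 = 0*10 = 0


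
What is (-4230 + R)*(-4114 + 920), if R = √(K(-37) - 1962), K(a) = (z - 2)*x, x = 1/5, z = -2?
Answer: 13510620 - 3194*I*√49070/5 ≈ 1.3511e+7 - 1.4151e+5*I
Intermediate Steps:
x = ⅕ ≈ 0.20000
K(a) = -⅘ (K(a) = (-2 - 2)*(⅕) = -4*⅕ = -⅘)
R = I*√49070/5 (R = √(-⅘ - 1962) = √(-9814/5) = I*√49070/5 ≈ 44.303*I)
(-4230 + R)*(-4114 + 920) = (-4230 + I*√49070/5)*(-4114 + 920) = (-4230 + I*√49070/5)*(-3194) = 13510620 - 3194*I*√49070/5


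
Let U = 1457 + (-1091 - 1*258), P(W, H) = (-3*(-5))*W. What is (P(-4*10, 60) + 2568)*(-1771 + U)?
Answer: -3272784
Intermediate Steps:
P(W, H) = 15*W
U = 108 (U = 1457 + (-1091 - 258) = 1457 - 1349 = 108)
(P(-4*10, 60) + 2568)*(-1771 + U) = (15*(-4*10) + 2568)*(-1771 + 108) = (15*(-40) + 2568)*(-1663) = (-600 + 2568)*(-1663) = 1968*(-1663) = -3272784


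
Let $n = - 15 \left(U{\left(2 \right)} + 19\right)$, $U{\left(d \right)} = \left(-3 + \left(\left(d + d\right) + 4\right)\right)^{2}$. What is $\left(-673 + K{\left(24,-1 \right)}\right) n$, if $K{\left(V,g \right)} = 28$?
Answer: $425700$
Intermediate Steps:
$U{\left(d \right)} = \left(1 + 2 d\right)^{2}$ ($U{\left(d \right)} = \left(-3 + \left(2 d + 4\right)\right)^{2} = \left(-3 + \left(4 + 2 d\right)\right)^{2} = \left(1 + 2 d\right)^{2}$)
$n = -660$ ($n = - 15 \left(\left(1 + 2 \cdot 2\right)^{2} + 19\right) = - 15 \left(\left(1 + 4\right)^{2} + 19\right) = - 15 \left(5^{2} + 19\right) = - 15 \left(25 + 19\right) = \left(-15\right) 44 = -660$)
$\left(-673 + K{\left(24,-1 \right)}\right) n = \left(-673 + 28\right) \left(-660\right) = \left(-645\right) \left(-660\right) = 425700$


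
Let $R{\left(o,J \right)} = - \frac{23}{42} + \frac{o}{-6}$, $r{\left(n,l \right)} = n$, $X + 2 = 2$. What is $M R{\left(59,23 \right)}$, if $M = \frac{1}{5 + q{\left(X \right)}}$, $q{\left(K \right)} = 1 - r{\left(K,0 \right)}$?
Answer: $- \frac{109}{63} \approx -1.7302$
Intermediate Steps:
$X = 0$ ($X = -2 + 2 = 0$)
$q{\left(K \right)} = 1 - K$
$R{\left(o,J \right)} = - \frac{23}{42} - \frac{o}{6}$ ($R{\left(o,J \right)} = \left(-23\right) \frac{1}{42} + o \left(- \frac{1}{6}\right) = - \frac{23}{42} - \frac{o}{6}$)
$M = \frac{1}{6}$ ($M = \frac{1}{5 + \left(1 - 0\right)} = \frac{1}{5 + \left(1 + 0\right)} = \frac{1}{5 + 1} = \frac{1}{6} \approx 0.16667$)
$M R{\left(59,23 \right)} = \frac{- \frac{23}{42} - \frac{59}{6}}{6} = \frac{1}{6} \left(- \frac{218}{21}\right) = - \frac{109}{63}$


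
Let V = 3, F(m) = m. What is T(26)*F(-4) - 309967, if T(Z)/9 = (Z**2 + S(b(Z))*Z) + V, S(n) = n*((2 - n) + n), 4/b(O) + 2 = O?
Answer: -334723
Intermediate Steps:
b(O) = 4/(-2 + O)
S(n) = 2*n (S(n) = n*2 = 2*n)
T(Z) = 27 + 9*Z**2 + 72*Z/(-2 + Z) (T(Z) = 9*((Z**2 + (2*(4/(-2 + Z)))*Z) + 3) = 9*((Z**2 + (8/(-2 + Z))*Z) + 3) = 9*((Z**2 + 8*Z/(-2 + Z)) + 3) = 9*(3 + Z**2 + 8*Z/(-2 + Z)) = 27 + 9*Z**2 + 72*Z/(-2 + Z))
T(26)*F(-4) - 309967 = (9*(8*26 + (-2 + 26)*(3 + 26**2))/(-2 + 26))*(-4) - 309967 = (9*(208 + 24*(3 + 676))/24)*(-4) - 309967 = (9*(1/24)*(208 + 24*679))*(-4) - 309967 = (9*(1/24)*(208 + 16296))*(-4) - 309967 = (9*(1/24)*16504)*(-4) - 309967 = 6189*(-4) - 309967 = -24756 - 309967 = -334723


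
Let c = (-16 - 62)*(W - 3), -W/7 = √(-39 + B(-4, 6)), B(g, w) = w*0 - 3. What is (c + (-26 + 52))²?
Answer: -12453272 + 283920*I*√42 ≈ -1.2453e+7 + 1.84e+6*I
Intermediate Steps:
B(g, w) = -3 (B(g, w) = 0 - 3 = -3)
W = -7*I*√42 (W = -7*√(-39 - 3) = -7*I*√42 ≈ -45.365*I)
c = 234 + 546*I*√42 (c = (-16 - 62)*(-7*I*√42 - 3) = -78*(-3 - 7*I*√42) = 234 + 546*I*√42 ≈ 234.0 + 3538.5*I)
(c + (-26 + 52))² = ((234 + 546*I*√42) + (-26 + 52))² = ((234 + 546*I*√42) + 26)² = (260 + 546*I*√42)²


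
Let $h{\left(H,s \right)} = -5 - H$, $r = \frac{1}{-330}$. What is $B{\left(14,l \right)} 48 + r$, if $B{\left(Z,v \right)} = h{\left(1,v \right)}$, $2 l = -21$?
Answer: $- \frac{95041}{330} \approx -288.0$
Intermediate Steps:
$l = - \frac{21}{2}$ ($l = \frac{1}{2} \left(-21\right) = - \frac{21}{2} \approx -10.5$)
$r = - \frac{1}{330} \approx -0.0030303$
$B{\left(Z,v \right)} = -6$ ($B{\left(Z,v \right)} = -5 - 1 = -6$)
$B{\left(14,l \right)} 48 + r = \left(-6\right) 48 - \frac{1}{330} = -288 - \frac{1}{330} = - \frac{95041}{330}$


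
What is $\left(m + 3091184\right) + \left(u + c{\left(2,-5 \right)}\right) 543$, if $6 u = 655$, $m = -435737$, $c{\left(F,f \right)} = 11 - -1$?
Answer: $\frac{5442481}{2} \approx 2.7212 \cdot 10^{6}$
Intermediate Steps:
$c{\left(F,f \right)} = 12$ ($c{\left(F,f \right)} = 11 + 1 = 12$)
$u = \frac{655}{6}$ ($u = \frac{1}{6} \cdot 655 = \frac{655}{6} \approx 109.17$)
$\left(m + 3091184\right) + \left(u + c{\left(2,-5 \right)}\right) 543 = \left(-435737 + 3091184\right) + \left(\frac{655}{6} + 12\right) 543 = 2655447 + \frac{727}{6} \cdot 543 = 2655447 + \frac{131587}{2} = \frac{5442481}{2}$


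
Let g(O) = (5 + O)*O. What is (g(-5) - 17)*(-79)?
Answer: 1343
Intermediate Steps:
g(O) = O*(5 + O)
(g(-5) - 17)*(-79) = (-5*(5 - 5) - 17)*(-79) = (-5*0 - 17)*(-79) = (0 - 17)*(-79) = -17*(-79) = 1343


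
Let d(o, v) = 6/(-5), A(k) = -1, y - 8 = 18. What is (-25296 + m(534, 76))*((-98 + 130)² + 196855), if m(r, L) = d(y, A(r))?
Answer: -25028923194/5 ≈ -5.0058e+9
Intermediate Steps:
y = 26 (y = 8 + 18 = 26)
d(o, v) = -6/5 (d(o, v) = 6*(-⅕) = -6/5)
m(r, L) = -6/5
(-25296 + m(534, 76))*((-98 + 130)² + 196855) = (-25296 - 6/5)*((-98 + 130)² + 196855) = -126486*(32² + 196855)/5 = -126486*(1024 + 196855)/5 = -126486/5*197879 = -25028923194/5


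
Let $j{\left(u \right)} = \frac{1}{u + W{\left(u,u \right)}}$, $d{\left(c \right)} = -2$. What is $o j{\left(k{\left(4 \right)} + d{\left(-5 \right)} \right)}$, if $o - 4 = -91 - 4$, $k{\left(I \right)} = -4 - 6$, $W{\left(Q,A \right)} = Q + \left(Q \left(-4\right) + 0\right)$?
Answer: $- \frac{91}{24} \approx -3.7917$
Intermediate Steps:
$W{\left(Q,A \right)} = - 3 Q$ ($W{\left(Q,A \right)} = Q + \left(- 4 Q + 0\right) = Q - 4 Q = - 3 Q$)
$k{\left(I \right)} = -10$ ($k{\left(I \right)} = -4 - 6 = -10$)
$o = -91$ ($o = 4 - 95 = -91$)
$j{\left(u \right)} = - \frac{1}{2 u}$ ($j{\left(u \right)} = \frac{1}{u - 3 u} = \frac{1}{\left(-2\right) u} = - \frac{1}{2 u}$)
$o j{\left(k{\left(4 \right)} + d{\left(-5 \right)} \right)} = - 91 \left(- \frac{1}{2 \left(-10 - 2\right)}\right) = - 91 \left(- \frac{1}{2 \left(-12\right)}\right) = - 91 \left(\left(- \frac{1}{2}\right) \left(- \frac{1}{12}\right)\right) = \left(-91\right) \frac{1}{24} = - \frac{91}{24}$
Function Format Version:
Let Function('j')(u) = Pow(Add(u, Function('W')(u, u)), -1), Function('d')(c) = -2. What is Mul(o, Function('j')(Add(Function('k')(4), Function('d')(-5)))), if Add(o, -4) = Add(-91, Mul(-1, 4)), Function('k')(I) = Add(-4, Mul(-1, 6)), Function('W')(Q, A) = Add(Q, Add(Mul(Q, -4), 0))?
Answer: Rational(-91, 24) ≈ -3.7917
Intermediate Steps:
Function('W')(Q, A) = Mul(-3, Q) (Function('W')(Q, A) = Add(Q, Add(Mul(-4, Q), 0)) = Add(Q, Mul(-4, Q)) = Mul(-3, Q))
Function('k')(I) = -10 (Function('k')(I) = Add(-4, -6) = -10)
o = -91 (o = Add(4, Add(-91, Mul(-1, 4))) = Add(4, Add(-91, -4)) = Add(4, -95) = -91)
Function('j')(u) = Mul(Rational(-1, 2), Pow(u, -1)) (Function('j')(u) = Pow(Add(u, Mul(-3, u)), -1) = Pow(Mul(-2, u), -1) = Mul(Rational(-1, 2), Pow(u, -1)))
Mul(o, Function('j')(Add(Function('k')(4), Function('d')(-5)))) = Mul(-91, Mul(Rational(-1, 2), Pow(Add(-10, -2), -1))) = Mul(-91, Mul(Rational(-1, 2), Pow(-12, -1))) = Mul(-91, Mul(Rational(-1, 2), Rational(-1, 12))) = Mul(-91, Rational(1, 24)) = Rational(-91, 24)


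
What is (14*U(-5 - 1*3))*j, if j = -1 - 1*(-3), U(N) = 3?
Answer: 84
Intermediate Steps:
j = 2 (j = -1 + 3 = 2)
(14*U(-5 - 1*3))*j = (14*3)*2 = 42*2 = 84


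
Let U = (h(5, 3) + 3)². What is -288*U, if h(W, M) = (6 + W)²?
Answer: -4428288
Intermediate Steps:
U = 15376 (U = ((6 + 5)² + 3)² = (11² + 3)² = (121 + 3)² = 124² = 15376)
-288*U = -288*15376 = -36*123008 = -4428288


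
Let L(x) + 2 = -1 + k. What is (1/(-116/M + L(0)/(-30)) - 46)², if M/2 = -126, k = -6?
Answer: 458131216/229441 ≈ 1996.7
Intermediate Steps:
M = -252 (M = 2*(-126) = -252)
L(x) = -9 (L(x) = -2 + (-1 - 6) = -2 - 7 = -9)
(1/(-116/M + L(0)/(-30)) - 46)² = (1/(-116/(-252) - 9/(-30)) - 46)² = (1/(-116*(-1/252) - 9*(-1/30)) - 46)² = (1/(29/63 + 3/10) - 46)² = (1/(479/630) - 46)² = (630/479 - 46)² = (-21404/479)² = 458131216/229441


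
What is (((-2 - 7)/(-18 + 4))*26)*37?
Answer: 4329/7 ≈ 618.43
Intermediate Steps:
(((-2 - 7)/(-18 + 4))*26)*37 = (-9/(-14)*26)*37 = (-9*(-1/14)*26)*37 = ((9/14)*26)*37 = (117/7)*37 = 4329/7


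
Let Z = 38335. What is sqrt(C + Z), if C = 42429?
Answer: 2*sqrt(20191) ≈ 284.19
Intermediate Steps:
sqrt(C + Z) = sqrt(42429 + 38335) = sqrt(80764) = 2*sqrt(20191)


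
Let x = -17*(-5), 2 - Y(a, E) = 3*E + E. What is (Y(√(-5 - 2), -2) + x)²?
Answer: 9025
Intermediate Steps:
Y(a, E) = 2 - 4*E (Y(a, E) = 2 - (3*E + E) = 2 - 4*E)
x = 85
(Y(√(-5 - 2), -2) + x)² = ((2 - 4*(-2)) + 85)² = ((2 + 8) + 85)² = (10 + 85)² = 95² = 9025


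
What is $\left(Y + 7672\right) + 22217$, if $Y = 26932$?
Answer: $56821$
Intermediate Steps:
$\left(Y + 7672\right) + 22217 = \left(26932 + 7672\right) + 22217 = 34604 + 22217 = 56821$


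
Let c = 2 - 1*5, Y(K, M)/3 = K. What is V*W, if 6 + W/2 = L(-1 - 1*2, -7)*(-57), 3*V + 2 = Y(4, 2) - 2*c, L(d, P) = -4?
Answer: 2368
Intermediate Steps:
Y(K, M) = 3*K
c = -3 (c = 2 - 5 = -3)
V = 16/3 (V = -⅔ + (3*4 - 2*(-3))/3 = -⅔ + (12 + 6)/3 = -⅔ + (⅓)*18 = -⅔ + 6 = 16/3 ≈ 5.3333)
W = 444 (W = -12 + 2*(-4*(-57)) = -12 + 2*228 = -12 + 456 = 444)
V*W = (16/3)*444 = 2368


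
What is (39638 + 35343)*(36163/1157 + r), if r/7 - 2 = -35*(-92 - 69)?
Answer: 3425898835706/1157 ≈ 2.9610e+9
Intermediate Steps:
r = 39459 (r = 14 + 7*(-35*(-92 - 69)) = 14 + 7*(-35*(-161)) = 14 + 7*5635 = 14 + 39445 = 39459)
(39638 + 35343)*(36163/1157 + r) = (39638 + 35343)*(36163/1157 + 39459) = 74981*(36163*(1/1157) + 39459) = 74981*(36163/1157 + 39459) = 74981*(45690226/1157) = 3425898835706/1157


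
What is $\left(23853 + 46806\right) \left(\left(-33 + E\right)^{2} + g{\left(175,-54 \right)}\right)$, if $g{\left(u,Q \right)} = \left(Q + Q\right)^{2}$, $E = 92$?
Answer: $1070130555$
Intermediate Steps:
$g{\left(u,Q \right)} = 4 Q^{2}$ ($g{\left(u,Q \right)} = \left(2 Q\right)^{2} = 4 Q^{2}$)
$\left(23853 + 46806\right) \left(\left(-33 + E\right)^{2} + g{\left(175,-54 \right)}\right) = \left(23853 + 46806\right) \left(\left(-33 + 92\right)^{2} + 4 \left(-54\right)^{2}\right) = 70659 \left(59^{2} + 4 \cdot 2916\right) = 70659 \left(3481 + 11664\right) = 70659 \cdot 15145 = 1070130555$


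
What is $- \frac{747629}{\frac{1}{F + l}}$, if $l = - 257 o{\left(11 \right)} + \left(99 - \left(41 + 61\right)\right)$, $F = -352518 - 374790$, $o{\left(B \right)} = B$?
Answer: $545872342802$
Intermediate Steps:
$F = -727308$
$l = -2830$ ($l = \left(-257\right) 11 + \left(99 - \left(41 + 61\right)\right) = -2827 + \left(99 - 102\right) = -2827 - 3 = -2830$)
$- \frac{747629}{\frac{1}{F + l}} = - \frac{747629}{\frac{1}{-727308 - 2830}} = - \frac{747629}{\frac{1}{-730138}} = - \frac{747629}{- \frac{1}{730138}} = \left(-747629\right) \left(-730138\right) = 545872342802$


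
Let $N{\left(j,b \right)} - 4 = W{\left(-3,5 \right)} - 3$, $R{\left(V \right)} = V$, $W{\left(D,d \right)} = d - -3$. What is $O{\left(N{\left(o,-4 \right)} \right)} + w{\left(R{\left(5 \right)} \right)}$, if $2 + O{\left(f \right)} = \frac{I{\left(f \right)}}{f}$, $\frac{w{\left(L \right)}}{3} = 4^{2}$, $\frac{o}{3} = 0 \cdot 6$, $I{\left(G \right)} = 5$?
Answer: $\frac{419}{9} \approx 46.556$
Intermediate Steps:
$W{\left(D,d \right)} = 3 + d$ ($W{\left(D,d \right)} = d + 3 = 3 + d$)
$o = 0$ ($o = 3 \cdot 0 \cdot 6 = 3 \cdot 0 = 0$)
$N{\left(j,b \right)} = 9$ ($N{\left(j,b \right)} = 4 + \left(\left(3 + 5\right) - 3\right) = 4 + \left(8 - 3\right) = 4 + 5 = 9$)
$w{\left(L \right)} = 48$ ($w{\left(L \right)} = 3 \cdot 4^{2} = 3 \cdot 16 = 48$)
$O{\left(f \right)} = -2 + \frac{5}{f}$
$O{\left(N{\left(o,-4 \right)} \right)} + w{\left(R{\left(5 \right)} \right)} = \left(-2 + \frac{5}{9}\right) + 48 = - \frac{13}{9} + 48 = \frac{419}{9}$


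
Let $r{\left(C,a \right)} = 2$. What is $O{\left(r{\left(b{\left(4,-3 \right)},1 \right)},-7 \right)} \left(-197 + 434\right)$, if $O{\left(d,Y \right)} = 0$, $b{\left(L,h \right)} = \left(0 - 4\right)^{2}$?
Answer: $0$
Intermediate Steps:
$b{\left(L,h \right)} = 16$ ($b{\left(L,h \right)} = \left(-4\right)^{2} = 16$)
$O{\left(r{\left(b{\left(4,-3 \right)},1 \right)},-7 \right)} \left(-197 + 434\right) = 0 \left(-197 + 434\right) = 0 \cdot 237 = 0$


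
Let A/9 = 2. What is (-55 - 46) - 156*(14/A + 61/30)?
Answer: -8093/15 ≈ -539.53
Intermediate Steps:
A = 18 (A = 9*2 = 18)
(-55 - 46) - 156*(14/A + 61/30) = (-55 - 46) - 156*(14/18 + 61/30) = -101 - 156*(14*(1/18) + 61*(1/30)) = -101 - 156*(7/9 + 61/30) = -101 - 156*253/90 = -101 - 6578/15 = -8093/15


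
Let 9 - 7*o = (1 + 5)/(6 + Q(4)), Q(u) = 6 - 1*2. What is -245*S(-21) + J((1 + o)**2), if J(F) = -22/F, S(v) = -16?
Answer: 43070/11 ≈ 3915.5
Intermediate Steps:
Q(u) = 4 (Q(u) = 6 - 2 = 4)
o = 6/5 (o = 9/7 - (1 + 5)/(7*(6 + 4)) = 9/7 - 6/(7*10) = 9/7 - 1/7*3/5 = 9/7 - 3/35 = 6/5 ≈ 1.2000)
-245*S(-21) + J((1 + o)**2) = -245*(-16) - 22/(1 + 6/5)**2 = 3920 - 22/((11/5)**2) = 3920 - 22/121/25 = 3920 - 22*25/121 = 3920 - 50/11 = 43070/11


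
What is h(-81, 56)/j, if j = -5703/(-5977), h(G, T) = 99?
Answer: 197241/1901 ≈ 103.76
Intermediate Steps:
j = 5703/5977 (j = -5703*(-1/5977) = 5703/5977 ≈ 0.95416)
h(-81, 56)/j = 99/(5703/5977) = 99*(5977/5703) = 197241/1901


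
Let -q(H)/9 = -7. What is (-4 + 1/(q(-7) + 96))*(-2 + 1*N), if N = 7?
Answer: -3175/159 ≈ -19.969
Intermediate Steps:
q(H) = 63 (q(H) = -9*(-7) = 63)
(-4 + 1/(q(-7) + 96))*(-2 + 1*N) = (-4 + 1/(63 + 96))*(-2 + 1*7) = (-4 + 1/159)*(-2 + 7) = (-4 + 1/159)*5 = -635/159*5 = -3175/159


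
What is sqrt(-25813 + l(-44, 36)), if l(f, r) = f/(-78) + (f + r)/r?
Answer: I*sqrt(39261053)/39 ≈ 160.66*I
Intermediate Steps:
l(f, r) = -f/78 + (f + r)/r (l(f, r) = f*(-1/78) + (f + r)/r = -f/78 + (f + r)/r)
sqrt(-25813 + l(-44, 36)) = sqrt(-25813 + (1 - 1/78*(-44) - 44/36)) = sqrt(-25813 + (1 + 22/39 - 44*1/36)) = sqrt(-25813 + (1 + 22/39 - 11/9)) = sqrt(-25813 + 40/117) = sqrt(-3020081/117) = I*sqrt(39261053)/39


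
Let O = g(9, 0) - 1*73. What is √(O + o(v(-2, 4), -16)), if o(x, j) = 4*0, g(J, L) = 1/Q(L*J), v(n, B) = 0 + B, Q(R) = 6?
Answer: I*√2622/6 ≈ 8.5342*I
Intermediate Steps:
v(n, B) = B
g(J, L) = ⅙ (g(J, L) = 1/6 = ⅙)
o(x, j) = 0
O = -437/6 (O = ⅙ - 1*73 = ⅙ - 73 = -437/6 ≈ -72.833)
√(O + o(v(-2, 4), -16)) = √(-437/6 + 0) = √(-437/6) = I*√2622/6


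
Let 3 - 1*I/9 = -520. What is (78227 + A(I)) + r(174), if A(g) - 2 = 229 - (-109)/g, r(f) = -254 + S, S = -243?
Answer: 366962536/4707 ≈ 77961.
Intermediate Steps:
I = 4707 (I = 27 - 9*(-520) = 27 + 4680 = 4707)
r(f) = -497 (r(f) = -254 - 243 = -497)
A(g) = 231 + 109/g (A(g) = 2 + (229 - (-109)/g) = 2 + (229 + 109/g) = 231 + 109/g)
(78227 + A(I)) + r(174) = (78227 + (231 + 109/4707)) - 497 = (78227 + 1087426/4707) - 497 = 369301915/4707 - 497 = 366962536/4707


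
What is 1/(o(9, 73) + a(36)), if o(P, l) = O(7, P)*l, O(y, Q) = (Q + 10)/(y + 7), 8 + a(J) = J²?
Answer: 14/19419 ≈ 0.00072094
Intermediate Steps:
a(J) = -8 + J²
O(y, Q) = (10 + Q)/(7 + y)
o(P, l) = l*(5/7 + P/14) (o(P, l) = ((10 + P)/(7 + 7))*l = ((10 + P)/14)*l = (5/7 + P/14)*l = l*(5/7 + P/14))
1/(o(9, 73) + a(36)) = 1/((1/14)*73*(10 + 9) + (-8 + 36²)) = 1/((1/14)*73*19 + (-8 + 1296)) = 1/(1387/14 + 1288) = 1/(19419/14) = 14/19419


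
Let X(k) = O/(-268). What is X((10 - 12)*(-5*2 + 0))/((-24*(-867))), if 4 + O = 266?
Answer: -131/2788272 ≈ -4.6982e-5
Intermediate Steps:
O = 262 (O = -4 + 266 = 262)
X(k) = -131/134 (X(k) = 262/(-268) = 262*(-1/268) = -131/134)
X((10 - 12)*(-5*2 + 0))/((-24*(-867))) = -131/(134*((-24*(-867)))) = -131/134/20808 = -131/134*1/20808 = -131/2788272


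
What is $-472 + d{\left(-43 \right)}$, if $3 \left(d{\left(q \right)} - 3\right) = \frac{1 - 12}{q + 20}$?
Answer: $- \frac{32350}{69} \approx -468.84$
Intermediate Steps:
$d{\left(q \right)} = 3 - \frac{11}{3 \left(20 + q\right)}$ ($d{\left(q \right)} = 3 + \frac{\left(1 - 12\right) \frac{1}{q + 20}}{3} = 3 + \frac{\left(-11\right) \frac{1}{20 + q}}{3} = 3 - \frac{11}{3 \left(20 + q\right)}$)
$-472 + d{\left(-43 \right)} = -472 + \frac{169 + 9 \left(-43\right)}{3 \left(20 - 43\right)} = -472 + \frac{169 - 387}{3 \left(-23\right)} = -472 + \frac{1}{3} \left(- \frac{1}{23}\right) \left(-218\right) = -472 + \frac{218}{69} = - \frac{32350}{69}$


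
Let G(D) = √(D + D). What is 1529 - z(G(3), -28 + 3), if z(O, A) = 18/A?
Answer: 38243/25 ≈ 1529.7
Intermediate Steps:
G(D) = √2*√D (G(D) = √(2*D) = √2*√D)
1529 - z(G(3), -28 + 3) = 1529 - 18/(-28 + 3) = 1529 - 18/(-25) = 1529 - 18*(-1)/25 = 1529 - 1*(-18/25) = 1529 + 18/25 = 38243/25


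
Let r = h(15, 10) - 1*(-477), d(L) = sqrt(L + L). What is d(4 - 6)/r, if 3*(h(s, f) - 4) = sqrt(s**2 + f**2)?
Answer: 333*I/80074 - 15*I*sqrt(13)/1040962 ≈ 0.0041067*I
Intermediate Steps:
d(L) = sqrt(2)*sqrt(L) (d(L) = sqrt(2*L) = sqrt(2)*sqrt(L))
h(s, f) = 4 + sqrt(f**2 + s**2)/3 (h(s, f) = 4 + sqrt(s**2 + f**2)/3 = 4 + sqrt(f**2 + s**2)/3)
r = 481 + 5*sqrt(13)/3 (r = (4 + sqrt(10**2 + 15**2)/3) - 1*(-477) = (4 + sqrt(100 + 225)/3) + 477 = (4 + sqrt(325)/3) + 477 = (4 + (5*sqrt(13))/3) + 477 = (4 + 5*sqrt(13)/3) + 477 = 481 + 5*sqrt(13)/3 ≈ 487.01)
d(4 - 6)/r = (sqrt(2)*sqrt(4 - 6))/(481 + 5*sqrt(13)/3) = (sqrt(2)*sqrt(-2))/(481 + 5*sqrt(13)/3) = (sqrt(2)*(I*sqrt(2)))/(481 + 5*sqrt(13)/3) = (2*I)/(481 + 5*sqrt(13)/3) = 2*I/(481 + 5*sqrt(13)/3)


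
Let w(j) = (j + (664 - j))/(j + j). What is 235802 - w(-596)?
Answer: 35134581/149 ≈ 2.3580e+5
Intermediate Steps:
w(j) = 332/j (w(j) = 664/((2*j)) = 664*(1/(2*j)) = 332/j)
235802 - w(-596) = 235802 - 332/(-596) = 235802 - 332*(-1)/596 = 235802 - 1*(-83/149) = 235802 + 83/149 = 35134581/149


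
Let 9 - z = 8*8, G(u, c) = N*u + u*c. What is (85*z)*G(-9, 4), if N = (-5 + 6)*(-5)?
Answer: -42075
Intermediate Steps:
N = -5 (N = 1*(-5) = -5)
G(u, c) = -5*u + c*u (G(u, c) = -5*u + u*c = -5*u + c*u)
z = -55 (z = 9 - 8*8 = 9 - 1*64 = 9 - 64 = -55)
(85*z)*G(-9, 4) = (85*(-55))*(-9*(-5 + 4)) = -(-42075)*(-1) = -4675*9 = -42075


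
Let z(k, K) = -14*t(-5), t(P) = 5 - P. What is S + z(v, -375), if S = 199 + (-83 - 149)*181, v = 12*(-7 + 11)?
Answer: -41933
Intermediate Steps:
v = 48 (v = 12*4 = 48)
S = -41793 (S = 199 - 232*181 = 199 - 41992 = -41793)
z(k, K) = -140 (z(k, K) = -14*(5 - 1*(-5)) = -14*(5 + 5) = -14*10 = -140)
S + z(v, -375) = -41793 - 140 = -41933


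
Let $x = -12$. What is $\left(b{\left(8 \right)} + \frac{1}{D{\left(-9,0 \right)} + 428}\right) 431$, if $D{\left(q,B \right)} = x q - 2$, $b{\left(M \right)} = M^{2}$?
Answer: $\frac{14730287}{534} \approx 27585.0$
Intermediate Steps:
$D{\left(q,B \right)} = -2 - 12 q$ ($D{\left(q,B \right)} = - 12 q - 2 = -2 - 12 q$)
$\left(b{\left(8 \right)} + \frac{1}{D{\left(-9,0 \right)} + 428}\right) 431 = \left(8^{2} + \frac{1}{\left(-2 - -108\right) + 428}\right) 431 = \left(64 + \frac{1}{\left(-2 + 108\right) + 428}\right) 431 = \left(64 + \frac{1}{106 + 428}\right) 431 = \left(64 + \frac{1}{534}\right) 431 = \frac{34177}{534} \cdot 431 = \frac{14730287}{534}$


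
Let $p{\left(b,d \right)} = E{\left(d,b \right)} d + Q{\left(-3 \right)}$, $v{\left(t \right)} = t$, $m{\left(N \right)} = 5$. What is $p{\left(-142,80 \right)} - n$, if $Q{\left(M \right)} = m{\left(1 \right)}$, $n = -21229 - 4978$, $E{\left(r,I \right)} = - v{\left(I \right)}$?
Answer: $37572$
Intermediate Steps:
$E{\left(r,I \right)} = - I$
$n = -26207$
$Q{\left(M \right)} = 5$
$p{\left(b,d \right)} = 5 - b d$ ($p{\left(b,d \right)} = - b d + 5 = 5 - b d$)
$p{\left(-142,80 \right)} - n = \left(5 - \left(-142\right) 80\right) - -26207 = \left(5 + 11360\right) + 26207 = 11365 + 26207 = 37572$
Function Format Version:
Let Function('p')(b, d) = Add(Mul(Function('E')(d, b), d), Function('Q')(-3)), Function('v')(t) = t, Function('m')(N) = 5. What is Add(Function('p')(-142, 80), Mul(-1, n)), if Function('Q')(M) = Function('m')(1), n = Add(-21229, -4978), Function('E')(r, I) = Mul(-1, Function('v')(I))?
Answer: 37572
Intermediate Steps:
Function('E')(r, I) = Mul(-1, I)
n = -26207
Function('Q')(M) = 5
Function('p')(b, d) = Add(5, Mul(-1, b, d)) (Function('p')(b, d) = Add(Mul(Mul(-1, b), d), 5) = Add(Mul(-1, b, d), 5) = Add(5, Mul(-1, b, d)))
Add(Function('p')(-142, 80), Mul(-1, n)) = Add(Add(5, Mul(-1, -142, 80)), Mul(-1, -26207)) = Add(Add(5, 11360), 26207) = Add(11365, 26207) = 37572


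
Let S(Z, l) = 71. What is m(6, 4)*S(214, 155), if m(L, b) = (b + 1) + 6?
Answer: 781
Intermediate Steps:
m(L, b) = 7 + b (m(L, b) = (1 + b) + 6 = 7 + b)
m(6, 4)*S(214, 155) = (7 + 4)*71 = 11*71 = 781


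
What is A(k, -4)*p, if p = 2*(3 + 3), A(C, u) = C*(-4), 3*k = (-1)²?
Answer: -16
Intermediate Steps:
k = ⅓ (k = (⅓)*(-1)² = (⅓)*1 = ⅓ ≈ 0.33333)
A(C, u) = -4*C
p = 12 (p = 2*6 = 12)
A(k, -4)*p = -4*⅓*12 = -4/3*12 = -16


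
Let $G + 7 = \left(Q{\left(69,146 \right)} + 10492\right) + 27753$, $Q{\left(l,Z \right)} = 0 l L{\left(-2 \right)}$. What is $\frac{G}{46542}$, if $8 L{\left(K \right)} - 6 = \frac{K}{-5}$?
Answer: $\frac{6373}{7757} \approx 0.82158$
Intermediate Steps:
$L{\left(K \right)} = \frac{3}{4} - \frac{K}{40}$ ($L{\left(K \right)} = \frac{3}{4} + \frac{K \frac{1}{-5}}{8} = \frac{3}{4} + \frac{K \left(- \frac{1}{5}\right)}{8} = \frac{3}{4} + \frac{\left(- \frac{1}{5}\right) K}{8} = \frac{3}{4} - \frac{K}{40}$)
$Q{\left(l,Z \right)} = 0$ ($Q{\left(l,Z \right)} = 0 l \left(\frac{3}{4} - - \frac{1}{20}\right) = 0 \left(\frac{3}{4} + \frac{1}{20}\right) = 0 \cdot \frac{4}{5} = 0$)
$G = 38238$ ($G = -7 + \left(\left(0 + 10492\right) + 27753\right) = -7 + \left(10492 + 27753\right) = -7 + 38245 = 38238$)
$\frac{G}{46542} = \frac{38238}{46542} = 38238 \cdot \frac{1}{46542} = \frac{6373}{7757}$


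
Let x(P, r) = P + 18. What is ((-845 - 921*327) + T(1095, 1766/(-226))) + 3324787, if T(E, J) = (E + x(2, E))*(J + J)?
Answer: 339604485/113 ≈ 3.0053e+6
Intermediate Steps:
x(P, r) = 18 + P
T(E, J) = 2*J*(20 + E) (T(E, J) = (E + (18 + 2))*(J + J) = (E + 20)*(2*J) = (20 + E)*(2*J) = 2*J*(20 + E))
((-845 - 921*327) + T(1095, 1766/(-226))) + 3324787 = ((-845 - 921*327) + 2*(1766/(-226))*(20 + 1095)) + 3324787 = ((-845 - 301167) + 2*(1766*(-1/226))*1115) + 3324787 = (-302012 + 2*(-883/113)*1115) + 3324787 = (-302012 - 1969090/113) + 3324787 = -36096446/113 + 3324787 = 339604485/113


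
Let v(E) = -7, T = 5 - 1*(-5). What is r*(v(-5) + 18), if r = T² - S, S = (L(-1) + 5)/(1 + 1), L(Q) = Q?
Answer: 1078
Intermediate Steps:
T = 10 (T = 5 + 5 = 10)
S = 2 (S = (-1 + 5)/(1 + 1) = 4/2 = 4*(½) = 2)
r = 98 (r = 10² - 1*2 = 100 - 2 = 98)
r*(v(-5) + 18) = 98*(-7 + 18) = 98*11 = 1078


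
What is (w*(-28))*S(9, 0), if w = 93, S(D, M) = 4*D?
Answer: -93744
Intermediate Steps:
(w*(-28))*S(9, 0) = (93*(-28))*(4*9) = -2604*36 = -93744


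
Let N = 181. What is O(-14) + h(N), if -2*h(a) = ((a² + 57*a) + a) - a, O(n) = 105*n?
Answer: -23009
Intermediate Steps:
h(a) = -57*a/2 - a²/2 (h(a) = -(((a² + 57*a) + a) - a)/2 = -((a² + 58*a) - a)/2 = -(a² + 57*a)/2 = -57*a/2 - a²/2)
O(-14) + h(N) = 105*(-14) - ½*181*(57 + 181) = -1470 - ½*181*238 = -1470 - 21539 = -23009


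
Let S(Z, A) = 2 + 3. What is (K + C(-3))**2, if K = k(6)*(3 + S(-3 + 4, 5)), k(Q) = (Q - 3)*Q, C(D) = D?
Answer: 19881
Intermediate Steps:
S(Z, A) = 5
k(Q) = Q*(-3 + Q) (k(Q) = (-3 + Q)*Q = Q*(-3 + Q))
K = 144 (K = (6*(-3 + 6))*(3 + 5) = (6*3)*8 = 18*8 = 144)
(K + C(-3))**2 = (144 - 3)**2 = 141**2 = 19881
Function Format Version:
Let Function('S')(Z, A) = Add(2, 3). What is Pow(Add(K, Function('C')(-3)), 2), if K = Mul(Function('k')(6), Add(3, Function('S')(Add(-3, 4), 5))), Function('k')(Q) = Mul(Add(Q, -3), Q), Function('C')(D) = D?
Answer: 19881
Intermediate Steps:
Function('S')(Z, A) = 5
Function('k')(Q) = Mul(Q, Add(-3, Q)) (Function('k')(Q) = Mul(Add(-3, Q), Q) = Mul(Q, Add(-3, Q)))
K = 144 (K = Mul(Mul(6, Add(-3, 6)), Add(3, 5)) = Mul(Mul(6, 3), 8) = Mul(18, 8) = 144)
Pow(Add(K, Function('C')(-3)), 2) = Pow(Add(144, -3), 2) = Pow(141, 2) = 19881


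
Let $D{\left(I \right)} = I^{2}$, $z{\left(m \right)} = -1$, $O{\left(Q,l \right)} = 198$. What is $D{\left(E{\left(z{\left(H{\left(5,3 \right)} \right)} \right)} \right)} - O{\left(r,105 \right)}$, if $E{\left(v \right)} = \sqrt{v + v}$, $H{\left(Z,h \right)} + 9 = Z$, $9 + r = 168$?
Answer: $-200$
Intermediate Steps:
$r = 159$ ($r = -9 + 168 = 159$)
$H{\left(Z,h \right)} = -9 + Z$
$E{\left(v \right)} = \sqrt{2} \sqrt{v}$ ($E{\left(v \right)} = \sqrt{2 v} = \sqrt{2} \sqrt{v}$)
$D{\left(E{\left(z{\left(H{\left(5,3 \right)} \right)} \right)} \right)} - O{\left(r,105 \right)} = \left(\sqrt{2} \sqrt{-1}\right)^{2} - 198 = \left(\sqrt{2} i\right)^{2} - 198 = \left(i \sqrt{2}\right)^{2} - 198 = -2 - 198 = -200$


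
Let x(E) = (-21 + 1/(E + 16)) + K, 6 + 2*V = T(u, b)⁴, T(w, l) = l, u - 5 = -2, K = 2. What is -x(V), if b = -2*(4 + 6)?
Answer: 1520246/80013 ≈ 19.000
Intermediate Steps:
u = 3 (u = 5 - 2 = 3)
b = -20 (b = -2*10 = -20)
V = 79997 (V = -3 + (½)*(-20)⁴ = -3 + (½)*160000 = -3 + 80000 = 79997)
x(E) = -19 + 1/(16 + E) (x(E) = (-21 + 1/(E + 16)) + 2 = (-21 + 1/(16 + E)) + 2 = -19 + 1/(16 + E))
-x(V) = -(-303 - 19*79997)/(16 + 79997) = -(-303 - 1519943)/80013 = -(-1520246)/80013 = -1*(-1520246/80013) = 1520246/80013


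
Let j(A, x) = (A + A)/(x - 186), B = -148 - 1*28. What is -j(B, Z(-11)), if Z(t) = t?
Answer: -352/197 ≈ -1.7868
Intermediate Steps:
B = -176 (B = -148 - 28 = -176)
j(A, x) = 2*A/(-186 + x) (j(A, x) = (2*A)/(-186 + x) = 2*A/(-186 + x))
-j(B, Z(-11)) = -2*(-176)/(-186 - 11) = -2*(-176)/(-197) = -2*(-176)*(-1)/197 = -1*352/197 = -352/197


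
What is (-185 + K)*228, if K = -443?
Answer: -143184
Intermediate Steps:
(-185 + K)*228 = (-185 - 443)*228 = -628*228 = -143184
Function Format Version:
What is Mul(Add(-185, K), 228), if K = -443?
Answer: -143184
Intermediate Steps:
Mul(Add(-185, K), 228) = Mul(Add(-185, -443), 228) = Mul(-628, 228) = -143184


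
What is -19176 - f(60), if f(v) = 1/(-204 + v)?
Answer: -2761343/144 ≈ -19176.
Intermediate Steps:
-19176 - f(60) = -19176 - 1/(-204 + 60) = -19176 - 1/(-144) = -19176 - 1*(-1/144) = -19176 + 1/144 = -2761343/144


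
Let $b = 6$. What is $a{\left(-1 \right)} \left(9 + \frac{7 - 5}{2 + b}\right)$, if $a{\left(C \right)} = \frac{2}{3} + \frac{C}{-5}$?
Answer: $\frac{481}{60} \approx 8.0167$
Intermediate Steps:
$a{\left(C \right)} = \frac{2}{3} - \frac{C}{5}$ ($a{\left(C \right)} = 2 \cdot \frac{1}{3} + C \left(- \frac{1}{5}\right) = \frac{2}{3} - \frac{C}{5}$)
$a{\left(-1 \right)} \left(9 + \frac{7 - 5}{2 + b}\right) = \left(\frac{2}{3} - - \frac{1}{5}\right) \left(9 + \frac{7 - 5}{2 + 6}\right) = \left(\frac{2}{3} + \frac{1}{5}\right) \left(9 + \frac{2}{8}\right) = \frac{13 \left(9 + 2 \cdot \frac{1}{8}\right)}{15} = \frac{13 \left(9 + \frac{1}{4}\right)}{15} = \frac{13}{15} \cdot \frac{37}{4} = \frac{481}{60}$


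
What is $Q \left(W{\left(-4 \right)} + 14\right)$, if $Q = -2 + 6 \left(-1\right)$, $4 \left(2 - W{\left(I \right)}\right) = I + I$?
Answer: $-144$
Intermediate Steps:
$W{\left(I \right)} = 2 - \frac{I}{2}$ ($W{\left(I \right)} = 2 - \frac{I + I}{4} = 2 - \frac{2 I}{4} = 2 - \frac{I}{2}$)
$Q = -8$ ($Q = -2 - 6 = -8$)
$Q \left(W{\left(-4 \right)} + 14\right) = - 8 \left(\left(2 - -2\right) + 14\right) = - 8 \left(\left(2 + 2\right) + 14\right) = - 8 \left(4 + 14\right) = \left(-8\right) 18 = -144$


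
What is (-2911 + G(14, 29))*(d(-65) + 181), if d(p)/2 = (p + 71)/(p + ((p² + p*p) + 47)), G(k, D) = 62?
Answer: -1087038799/2108 ≈ -5.1567e+5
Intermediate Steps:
d(p) = 2*(71 + p)/(47 + p + 2*p²) (d(p) = 2*((p + 71)/(p + ((p² + p*p) + 47))) = 2*((71 + p)/(p + ((p² + p²) + 47))) = 2*((71 + p)/(p + (2*p² + 47))) = 2*((71 + p)/(p + (47 + 2*p²))) = 2*((71 + p)/(47 + p + 2*p²)) = 2*(71 + p)/(47 + p + 2*p²))
(-2911 + G(14, 29))*(d(-65) + 181) = (-2911 + 62)*(2*(71 - 65)/(47 - 65 + 2*(-65)²) + 181) = -2849*(2*6/(47 - 65 + 2*4225) + 181) = -2849*(2*6/(47 - 65 + 8450) + 181) = -2849*(2*6/8432 + 181) = -2849*(2*(1/8432)*6 + 181) = -2849*(3/2108 + 181) = -2849*381551/2108 = -1087038799/2108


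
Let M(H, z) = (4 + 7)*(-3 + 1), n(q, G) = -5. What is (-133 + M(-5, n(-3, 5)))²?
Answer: 24025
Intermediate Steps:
M(H, z) = -22 (M(H, z) = 11*(-2) = -22)
(-133 + M(-5, n(-3, 5)))² = (-133 - 22)² = (-155)² = 24025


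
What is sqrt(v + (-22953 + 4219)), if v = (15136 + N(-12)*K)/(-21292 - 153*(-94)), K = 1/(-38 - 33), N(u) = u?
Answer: 2*I*sqrt(281860424936805)/245305 ≈ 136.88*I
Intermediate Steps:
K = -1/71 (K = 1/(-71) = -1/71 ≈ -0.014085)
v = -537334/245305 (v = (15136 - 12*(-1/71))/(-21292 - 153*(-94)) = (15136 + 12/71)/(-21292 + 14382) = (1074668/71)/(-6910) = (1074668/71)*(-1/6910) = -537334/245305 ≈ -2.1905)
sqrt(v + (-22953 + 4219)) = sqrt(-537334/245305 + (-22953 + 4219)) = sqrt(-537334/245305 - 18734) = sqrt(-4596081204/245305) = 2*I*sqrt(281860424936805)/245305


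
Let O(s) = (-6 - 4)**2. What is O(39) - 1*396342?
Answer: -396242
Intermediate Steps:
O(s) = 100 (O(s) = (-10)**2 = 100)
O(39) - 1*396342 = 100 - 1*396342 = 100 - 396342 = -396242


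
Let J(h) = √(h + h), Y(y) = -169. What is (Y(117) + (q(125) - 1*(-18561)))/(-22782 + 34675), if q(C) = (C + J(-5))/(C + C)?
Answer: 5255/3398 + I*√10/2973250 ≈ 1.5465 + 1.0636e-6*I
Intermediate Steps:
J(h) = √2*√h (J(h) = √(2*h) = √2*√h)
q(C) = (C + I*√10)/(2*C) (q(C) = (C + √2*√(-5))/(C + C) = (C + √2*(I*√5))/((2*C)) = (C + I*√10)*(1/(2*C)) = (C + I*√10)/(2*C))
(Y(117) + (q(125) - 1*(-18561)))/(-22782 + 34675) = (-169 + ((½)*(125 + I*√10)/125 - 1*(-18561)))/(-22782 + 34675) = (-169 + ((½)*(1/125)*(125 + I*√10) + 18561))/11893 = (-169 + ((½ + I*√10/250) + 18561))*(1/11893) = (-169 + (37123/2 + I*√10/250))*(1/11893) = (36785/2 + I*√10/250)*(1/11893) = 5255/3398 + I*√10/2973250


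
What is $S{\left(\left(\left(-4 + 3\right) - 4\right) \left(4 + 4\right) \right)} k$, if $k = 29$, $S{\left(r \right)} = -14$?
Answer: $-406$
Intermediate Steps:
$S{\left(\left(\left(-4 + 3\right) - 4\right) \left(4 + 4\right) \right)} k = \left(-14\right) 29 = -406$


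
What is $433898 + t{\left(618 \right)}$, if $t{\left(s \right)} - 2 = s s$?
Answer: $815824$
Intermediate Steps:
$t{\left(s \right)} = 2 + s^{2}$ ($t{\left(s \right)} = 2 + s s = 2 + s^{2}$)
$433898 + t{\left(618 \right)} = 433898 + \left(2 + 618^{2}\right) = 433898 + \left(2 + 381924\right) = 433898 + 381926 = 815824$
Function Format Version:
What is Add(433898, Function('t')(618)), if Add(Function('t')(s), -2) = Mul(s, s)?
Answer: 815824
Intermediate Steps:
Function('t')(s) = Add(2, Pow(s, 2)) (Function('t')(s) = Add(2, Mul(s, s)) = Add(2, Pow(s, 2)))
Add(433898, Function('t')(618)) = Add(433898, Add(2, Pow(618, 2))) = Add(433898, Add(2, 381924)) = Add(433898, 381926) = 815824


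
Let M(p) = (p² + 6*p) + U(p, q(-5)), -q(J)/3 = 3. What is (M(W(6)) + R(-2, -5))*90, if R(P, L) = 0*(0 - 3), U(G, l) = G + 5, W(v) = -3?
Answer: -630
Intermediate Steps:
q(J) = -9 (q(J) = -3*3 = -9)
U(G, l) = 5 + G
R(P, L) = 0 (R(P, L) = 0*(-3) = 0)
M(p) = 5 + p² + 7*p (M(p) = (p² + 6*p) + (5 + p) = 5 + p² + 7*p)
(M(W(6)) + R(-2, -5))*90 = ((5 + (-3)² + 7*(-3)) + 0)*90 = ((5 + 9 - 21) + 0)*90 = (-7 + 0)*90 = -7*90 = -630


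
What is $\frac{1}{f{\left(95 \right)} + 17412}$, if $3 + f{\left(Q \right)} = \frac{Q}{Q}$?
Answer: $\frac{1}{17410} \approx 5.7438 \cdot 10^{-5}$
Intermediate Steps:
$f{\left(Q \right)} = -2$ ($f{\left(Q \right)} = -3 + \frac{Q}{Q} = -3 + 1 = -2$)
$\frac{1}{f{\left(95 \right)} + 17412} = \frac{1}{-2 + 17412} = \frac{1}{17410}$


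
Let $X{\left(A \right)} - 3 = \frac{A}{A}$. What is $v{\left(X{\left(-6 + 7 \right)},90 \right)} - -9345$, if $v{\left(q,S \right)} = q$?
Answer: $9349$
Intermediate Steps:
$X{\left(A \right)} = 4$ ($X{\left(A \right)} = 3 + \frac{A}{A} = 3 + 1 = 4$)
$v{\left(X{\left(-6 + 7 \right)},90 \right)} - -9345 = 4 - -9345 = 4 + 9345 = 9349$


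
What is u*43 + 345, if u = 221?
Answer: 9848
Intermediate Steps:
u*43 + 345 = 221*43 + 345 = 9503 + 345 = 9848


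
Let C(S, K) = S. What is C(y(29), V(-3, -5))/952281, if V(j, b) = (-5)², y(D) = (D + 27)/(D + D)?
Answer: 28/27616149 ≈ 1.0139e-6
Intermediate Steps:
y(D) = (27 + D)/(2*D) (y(D) = (27 + D)/((2*D)) = (27 + D)*(1/(2*D)) = (27 + D)/(2*D))
V(j, b) = 25
C(y(29), V(-3, -5))/952281 = ((½)*(27 + 29)/29)/952281 = ((½)*(1/29)*56)*(1/952281) = (28/29)*(1/952281) = 28/27616149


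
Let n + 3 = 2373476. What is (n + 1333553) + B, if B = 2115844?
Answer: 5822870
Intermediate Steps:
n = 2373473 (n = -3 + 2373476 = 2373473)
(n + 1333553) + B = (2373473 + 1333553) + 2115844 = 3707026 + 2115844 = 5822870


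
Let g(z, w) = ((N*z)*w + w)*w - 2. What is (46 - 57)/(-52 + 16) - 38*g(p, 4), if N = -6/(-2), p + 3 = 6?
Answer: -216133/36 ≈ -6003.7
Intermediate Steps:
p = 3 (p = -3 + 6 = 3)
N = 3 (N = -6*(-½) = 3)
g(z, w) = -2 + w*(w + 3*w*z) (g(z, w) = ((3*z)*w + w)*w - 2 = (3*w*z + w)*w - 2 = (w + 3*w*z)*w - 2 = w*(w + 3*w*z) - 2 = -2 + w*(w + 3*w*z))
(46 - 57)/(-52 + 16) - 38*g(p, 4) = (46 - 57)/(-52 + 16) - 38*(-2 + 4² + 3*3*4²) = -11/(-36) - 38*(-2 + 16 + 3*3*16) = -11*(-1/36) - 38*(-2 + 16 + 144) = 11/36 - 38*158 = 11/36 - 6004 = -216133/36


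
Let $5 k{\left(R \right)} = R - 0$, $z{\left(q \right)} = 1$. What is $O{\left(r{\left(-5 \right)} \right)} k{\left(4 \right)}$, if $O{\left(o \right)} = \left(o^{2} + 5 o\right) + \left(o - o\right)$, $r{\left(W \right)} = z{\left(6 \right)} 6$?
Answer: $\frac{264}{5} \approx 52.8$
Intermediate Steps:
$k{\left(R \right)} = \frac{R}{5}$ ($k{\left(R \right)} = \frac{R - 0}{5} = \frac{R + 0}{5} = \frac{R}{5}$)
$r{\left(W \right)} = 6$ ($r{\left(W \right)} = 1 \cdot 6 = 6$)
$O{\left(o \right)} = o^{2} + 5 o$ ($O{\left(o \right)} = \left(o^{2} + 5 o\right) + 0 = o^{2} + 5 o$)
$O{\left(r{\left(-5 \right)} \right)} k{\left(4 \right)} = 6 \left(5 + 6\right) \frac{1}{5} \cdot 4 = 6 \cdot 11 \cdot \frac{4}{5} = 66 \cdot \frac{4}{5} = \frac{264}{5}$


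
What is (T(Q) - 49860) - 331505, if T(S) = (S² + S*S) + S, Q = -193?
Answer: -307060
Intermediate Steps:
T(S) = S + 2*S² (T(S) = (S² + S²) + S = 2*S² + S = S + 2*S²)
(T(Q) - 49860) - 331505 = (-193*(1 + 2*(-193)) - 49860) - 331505 = (-193*(1 - 386) - 49860) - 331505 = (-193*(-385) - 49860) - 331505 = (74305 - 49860) - 331505 = 24445 - 331505 = -307060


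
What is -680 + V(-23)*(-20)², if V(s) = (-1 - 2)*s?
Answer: 26920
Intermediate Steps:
V(s) = -3*s
-680 + V(-23)*(-20)² = -680 - 3*(-23)*(-20)² = -680 + 69*400 = -680 + 27600 = 26920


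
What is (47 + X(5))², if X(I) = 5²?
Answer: 5184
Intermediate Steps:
X(I) = 25
(47 + X(5))² = (47 + 25)² = 72² = 5184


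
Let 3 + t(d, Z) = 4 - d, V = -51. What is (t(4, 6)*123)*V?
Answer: 18819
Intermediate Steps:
t(d, Z) = 1 - d (t(d, Z) = -3 + (4 - d) = 1 - d)
(t(4, 6)*123)*V = ((1 - 1*4)*123)*(-51) = ((1 - 4)*123)*(-51) = -3*123*(-51) = -369*(-51) = 18819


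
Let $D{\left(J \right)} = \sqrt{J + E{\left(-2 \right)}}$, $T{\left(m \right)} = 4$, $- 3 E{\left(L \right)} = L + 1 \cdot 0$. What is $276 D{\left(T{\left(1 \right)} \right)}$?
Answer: $92 \sqrt{42} \approx 596.23$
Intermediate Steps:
$E{\left(L \right)} = - \frac{L}{3}$ ($E{\left(L \right)} = - \frac{L + 1 \cdot 0}{3} = - \frac{L + 0}{3} = - \frac{L}{3}$)
$D{\left(J \right)} = \sqrt{\frac{2}{3} + J}$ ($D{\left(J \right)} = \sqrt{J - - \frac{2}{3}} = \sqrt{J + \frac{2}{3}} = \sqrt{\frac{2}{3} + J}$)
$276 D{\left(T{\left(1 \right)} \right)} = 276 \frac{\sqrt{6 + 9 \cdot 4}}{3} = 276 \frac{\sqrt{6 + 36}}{3} = 276 \frac{\sqrt{42}}{3} = 92 \sqrt{42}$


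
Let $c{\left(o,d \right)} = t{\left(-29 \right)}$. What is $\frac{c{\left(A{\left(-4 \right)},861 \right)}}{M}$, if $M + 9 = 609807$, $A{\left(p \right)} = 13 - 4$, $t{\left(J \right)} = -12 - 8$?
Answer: $- \frac{10}{304899} \approx -3.2798 \cdot 10^{-5}$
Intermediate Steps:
$t{\left(J \right)} = -20$
$A{\left(p \right)} = 9$ ($A{\left(p \right)} = 13 - 4 = 9$)
$c{\left(o,d \right)} = -20$
$M = 609798$ ($M = -9 + 609807 = 609798$)
$\frac{c{\left(A{\left(-4 \right)},861 \right)}}{M} = - \frac{20}{609798} = \left(-20\right) \frac{1}{609798} = - \frac{10}{304899}$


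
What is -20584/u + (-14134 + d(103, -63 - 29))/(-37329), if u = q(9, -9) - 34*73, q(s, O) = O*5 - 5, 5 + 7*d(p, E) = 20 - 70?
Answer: 469109269/55134933 ≈ 8.5084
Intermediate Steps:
d(p, E) = -55/7 (d(p, E) = -5/7 + (20 - 70)/7 = -5/7 + (⅐)*(-50) = -5/7 - 50/7 = -55/7)
q(s, O) = -5 + 5*O (q(s, O) = 5*O - 5 = -5 + 5*O)
u = -2532 (u = (-5 + 5*(-9)) - 34*73 = (-5 - 45) - 2482 = -50 - 2482 = -2532)
-20584/u + (-14134 + d(103, -63 - 29))/(-37329) = -20584/(-2532) + (-14134 - 55/7)/(-37329) = -20584*(-1/2532) - 98993/7*(-1/37329) = 5146/633 + 98993/261303 = 469109269/55134933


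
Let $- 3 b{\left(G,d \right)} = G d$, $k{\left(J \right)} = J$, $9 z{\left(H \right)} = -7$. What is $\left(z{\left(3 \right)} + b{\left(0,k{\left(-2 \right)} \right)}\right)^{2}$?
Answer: $\frac{49}{81} \approx 0.60494$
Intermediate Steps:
$z{\left(H \right)} = - \frac{7}{9}$ ($z{\left(H \right)} = \frac{1}{9} \left(-7\right) = - \frac{7}{9}$)
$b{\left(G,d \right)} = - \frac{G d}{3}$
$\left(z{\left(3 \right)} + b{\left(0,k{\left(-2 \right)} \right)}\right)^{2} = \left(- \frac{7}{9} - 0 \left(-2\right)\right)^{2} = \left(- \frac{7}{9} + 0\right)^{2} = \left(- \frac{7}{9}\right)^{2} = \frac{49}{81}$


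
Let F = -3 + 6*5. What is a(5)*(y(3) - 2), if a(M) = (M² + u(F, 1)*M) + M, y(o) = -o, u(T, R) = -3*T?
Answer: 1875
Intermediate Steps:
F = 27 (F = -3 + 30 = 27)
a(M) = M² - 80*M (a(M) = (M² + (-3*27)*M) + M = (M² - 81*M) + M = M² - 80*M)
a(5)*(y(3) - 2) = (5*(-80 + 5))*(-1*3 - 2) = (5*(-75))*(-3 - 2) = -375*(-5) = 1875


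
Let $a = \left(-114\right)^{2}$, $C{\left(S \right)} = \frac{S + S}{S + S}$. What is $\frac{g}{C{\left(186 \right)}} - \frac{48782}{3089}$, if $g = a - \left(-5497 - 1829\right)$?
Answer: $\frac{62725876}{3089} \approx 20306.0$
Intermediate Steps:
$C{\left(S \right)} = 1$ ($C{\left(S \right)} = \frac{2 S}{2 S} = 2 S \frac{1}{2 S} = 1$)
$a = 12996$
$g = 20322$ ($g = 12996 - \left(-5497 - 1829\right) = 12996 - -7326 = 12996 + 7326 = 20322$)
$\frac{g}{C{\left(186 \right)}} - \frac{48782}{3089} = \frac{20322}{1} - \frac{48782}{3089} = 20322 \cdot 1 - \frac{48782}{3089} = 20322 - \frac{48782}{3089} = \frac{62725876}{3089}$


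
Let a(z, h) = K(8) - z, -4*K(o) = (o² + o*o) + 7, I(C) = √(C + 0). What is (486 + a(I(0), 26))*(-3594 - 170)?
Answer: -1702269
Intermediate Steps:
I(C) = √C
K(o) = -7/4 - o²/2 (K(o) = -((o² + o*o) + 7)/4 = -((o² + o²) + 7)/4 = -(2*o² + 7)/4 = -(7 + 2*o²)/4 = -7/4 - o²/2)
a(z, h) = -135/4 - z (a(z, h) = (-7/4 - ½*8²) - z = (-7/4 - ½*64) - z = (-7/4 - 32) - z = -135/4 - z)
(486 + a(I(0), 26))*(-3594 - 170) = (486 + (-135/4 - √0))*(-3594 - 170) = (486 + (-135/4 - 1*0))*(-3764) = (486 + (-135/4 + 0))*(-3764) = (486 - 135/4)*(-3764) = (1809/4)*(-3764) = -1702269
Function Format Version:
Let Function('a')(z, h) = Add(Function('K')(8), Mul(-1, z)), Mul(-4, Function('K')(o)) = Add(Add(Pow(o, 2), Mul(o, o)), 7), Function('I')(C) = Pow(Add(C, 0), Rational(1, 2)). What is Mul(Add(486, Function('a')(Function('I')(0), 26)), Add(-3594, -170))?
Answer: -1702269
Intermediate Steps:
Function('I')(C) = Pow(C, Rational(1, 2))
Function('K')(o) = Add(Rational(-7, 4), Mul(Rational(-1, 2), Pow(o, 2))) (Function('K')(o) = Mul(Rational(-1, 4), Add(Add(Pow(o, 2), Mul(o, o)), 7)) = Mul(Rational(-1, 4), Add(Add(Pow(o, 2), Pow(o, 2)), 7)) = Mul(Rational(-1, 4), Add(Mul(2, Pow(o, 2)), 7)) = Mul(Rational(-1, 4), Add(7, Mul(2, Pow(o, 2)))) = Add(Rational(-7, 4), Mul(Rational(-1, 2), Pow(o, 2))))
Function('a')(z, h) = Add(Rational(-135, 4), Mul(-1, z)) (Function('a')(z, h) = Add(Add(Rational(-7, 4), Mul(Rational(-1, 2), Pow(8, 2))), Mul(-1, z)) = Add(Add(Rational(-7, 4), Mul(Rational(-1, 2), 64)), Mul(-1, z)) = Add(Add(Rational(-7, 4), -32), Mul(-1, z)) = Add(Rational(-135, 4), Mul(-1, z)))
Mul(Add(486, Function('a')(Function('I')(0), 26)), Add(-3594, -170)) = Mul(Add(486, Add(Rational(-135, 4), Mul(-1, Pow(0, Rational(1, 2))))), Add(-3594, -170)) = Mul(Add(486, Add(Rational(-135, 4), Mul(-1, 0))), -3764) = Mul(Add(486, Add(Rational(-135, 4), 0)), -3764) = Mul(Add(486, Rational(-135, 4)), -3764) = Mul(Rational(1809, 4), -3764) = -1702269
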